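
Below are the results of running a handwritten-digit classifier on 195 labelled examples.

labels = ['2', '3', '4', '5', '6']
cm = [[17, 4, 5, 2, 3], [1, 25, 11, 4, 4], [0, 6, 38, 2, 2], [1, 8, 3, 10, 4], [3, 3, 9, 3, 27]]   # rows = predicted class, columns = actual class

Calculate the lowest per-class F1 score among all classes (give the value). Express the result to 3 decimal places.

0.426

Per-class F1 score (2·TP/(2·TP+FP+FN)):
  2: TP=17, FP=4+5+2+3=14, FN=1+0+1+3=5 → 34/53 = 0.6415
  3: TP=25, FP=1+11+4+4=20, FN=4+6+8+3=21 → 50/91 = 0.5495
  4: TP=38, FP=0+6+2+2=10, FN=5+11+3+9=28 → 76/114 = 0.6667
  5: TP=10, FP=1+8+3+4=16, FN=2+4+2+3=11 → 20/47 = 0.4255
  6: TP=27, FP=3+3+9+3=18, FN=3+4+2+4=13 → 54/85 = 0.6353
Lowest is class '5' with F1 score = 0.426.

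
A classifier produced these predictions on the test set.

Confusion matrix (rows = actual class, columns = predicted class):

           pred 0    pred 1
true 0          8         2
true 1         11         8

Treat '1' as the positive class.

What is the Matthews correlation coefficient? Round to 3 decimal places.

MCC = (TP·TN − FP·FN) / √((TP+FP)(TP+FN)(TN+FP)(TN+FN))
Numerator = 8·8 − 2·11 = 42
Denominator = √(10·19·10·19) = √36100 = 190.0000
MCC = 42 / 190.0000 = 0.221

0.221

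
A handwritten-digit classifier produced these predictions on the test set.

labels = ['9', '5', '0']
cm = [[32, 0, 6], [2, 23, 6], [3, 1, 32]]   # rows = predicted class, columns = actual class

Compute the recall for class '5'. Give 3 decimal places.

0.958

One-vs-rest for '5': TP = diagonal; FP = other classes predicted '5'; FN = '5' predicted as other.
recall = TP/(TP+FN).
5: TP=23, FN=0+1=1 → 23/24 = 0.9583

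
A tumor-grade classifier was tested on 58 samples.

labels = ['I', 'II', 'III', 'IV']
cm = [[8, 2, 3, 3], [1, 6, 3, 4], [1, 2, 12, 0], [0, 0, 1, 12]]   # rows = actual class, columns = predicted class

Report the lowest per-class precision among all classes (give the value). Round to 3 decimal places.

0.600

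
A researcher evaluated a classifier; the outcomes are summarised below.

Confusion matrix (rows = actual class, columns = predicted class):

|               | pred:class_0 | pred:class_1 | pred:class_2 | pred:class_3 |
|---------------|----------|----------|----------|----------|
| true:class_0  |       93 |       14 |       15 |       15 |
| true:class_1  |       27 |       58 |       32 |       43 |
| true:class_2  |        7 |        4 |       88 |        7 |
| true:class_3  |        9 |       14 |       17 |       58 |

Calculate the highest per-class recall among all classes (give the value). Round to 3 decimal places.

0.830

Per-class recall (TP/(TP+FN)):
  class_0: TP=93, FN=14+15+15=44 → 93/137 = 0.6788
  class_1: TP=58, FN=27+32+43=102 → 58/160 = 0.3625
  class_2: TP=88, FN=7+4+7=18 → 88/106 = 0.8302
  class_3: TP=58, FN=9+14+17=40 → 58/98 = 0.5918
Highest is class 'class_2' with recall = 0.830.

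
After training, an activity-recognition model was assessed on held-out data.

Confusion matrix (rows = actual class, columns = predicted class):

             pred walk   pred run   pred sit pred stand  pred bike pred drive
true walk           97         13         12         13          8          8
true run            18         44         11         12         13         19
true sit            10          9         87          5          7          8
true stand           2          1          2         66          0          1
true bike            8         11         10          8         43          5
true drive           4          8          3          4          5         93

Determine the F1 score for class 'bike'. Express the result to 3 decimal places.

Take TP from the diagonal, FP from the rest of the 'bike' prediction marginal, FN from the rest of the 'bike' actual marginal.
F1 score = 2·TP/(2·TP+FP+FN).
bike: TP=43, FP=8+13+7+0+5=33, FN=8+11+10+8+5=42 → 86/161 = 0.5342

0.534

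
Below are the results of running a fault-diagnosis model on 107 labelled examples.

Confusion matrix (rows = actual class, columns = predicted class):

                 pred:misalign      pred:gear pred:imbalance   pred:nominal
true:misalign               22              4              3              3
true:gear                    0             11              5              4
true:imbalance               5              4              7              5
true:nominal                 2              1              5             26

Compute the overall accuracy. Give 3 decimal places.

Accuracy = trace / total = (22+11+7+26=66) / 107 = 66/107 = 0.617

0.617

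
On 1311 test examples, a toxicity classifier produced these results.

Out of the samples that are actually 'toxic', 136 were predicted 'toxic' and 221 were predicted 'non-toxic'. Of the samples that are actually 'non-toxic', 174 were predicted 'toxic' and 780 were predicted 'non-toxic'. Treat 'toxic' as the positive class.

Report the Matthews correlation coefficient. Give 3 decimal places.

0.208

MCC = (TP·TN − FP·FN) / √((TP+FP)(TP+FN)(TN+FP)(TN+FN))
Numerator = 136·780 − 174·221 = 67626
Denominator = √(310·357·954·1001) = √105684759180 = 325091.9242
MCC = 67626 / 325091.9242 = 0.208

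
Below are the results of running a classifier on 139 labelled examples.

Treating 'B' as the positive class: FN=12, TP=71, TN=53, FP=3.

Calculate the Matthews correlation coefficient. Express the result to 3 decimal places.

0.788

MCC = (TP·TN − FP·FN) / √((TP+FP)(TP+FN)(TN+FP)(TN+FN))
Numerator = 71·53 − 3·12 = 3727
Denominator = √(74·83·56·65) = √22356880 = 4728.3063
MCC = 3727 / 4728.3063 = 0.788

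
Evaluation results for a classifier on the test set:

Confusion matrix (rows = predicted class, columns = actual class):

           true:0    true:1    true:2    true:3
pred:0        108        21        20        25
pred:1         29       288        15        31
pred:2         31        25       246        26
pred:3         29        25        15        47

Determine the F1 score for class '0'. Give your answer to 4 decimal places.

One-vs-rest for '0': TP = diagonal; FP = other classes predicted '0'; FN = '0' predicted as other.
F1 score = 2·TP/(2·TP+FP+FN).
0: TP=108, FP=21+20+25=66, FN=29+31+29=89 → 216/371 = 0.58221

0.5822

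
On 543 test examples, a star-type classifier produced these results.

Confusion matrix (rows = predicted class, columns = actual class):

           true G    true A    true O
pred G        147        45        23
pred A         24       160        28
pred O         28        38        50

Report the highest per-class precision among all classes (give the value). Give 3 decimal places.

0.755

Per-class precision (TP/(TP+FP)):
  G: TP=147, FP=45+23=68 → 147/215 = 0.6837
  A: TP=160, FP=24+28=52 → 160/212 = 0.7547
  O: TP=50, FP=28+38=66 → 50/116 = 0.4310
Highest is class 'A' with precision = 0.755.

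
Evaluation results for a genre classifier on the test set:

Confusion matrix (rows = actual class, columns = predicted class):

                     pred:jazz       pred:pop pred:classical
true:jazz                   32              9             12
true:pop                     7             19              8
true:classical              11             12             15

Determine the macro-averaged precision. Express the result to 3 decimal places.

Per-class precision (TP/(TP+FP)):
  jazz: TP=32, FP=7+11=18 → 32/50 = 0.6400
  pop: TP=19, FP=9+12=21 → 19/40 = 0.4750
  classical: TP=15, FP=12+8=20 → 15/35 = 0.4286
Macro-precision = mean = (0.6400 + 0.4750 + 0.4286) / 3 = 0.515

0.515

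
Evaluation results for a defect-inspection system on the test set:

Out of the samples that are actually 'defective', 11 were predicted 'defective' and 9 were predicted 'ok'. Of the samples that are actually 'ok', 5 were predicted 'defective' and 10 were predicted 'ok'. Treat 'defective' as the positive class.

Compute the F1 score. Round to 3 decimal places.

Precision = TP/(TP+FP) = 11/16 = 0.6875
Recall = TP/(TP+FN) = 11/20 = 0.5500
F1 = 2·TP/(2·TP+FP+FN) = 22/36 = 0.611

0.611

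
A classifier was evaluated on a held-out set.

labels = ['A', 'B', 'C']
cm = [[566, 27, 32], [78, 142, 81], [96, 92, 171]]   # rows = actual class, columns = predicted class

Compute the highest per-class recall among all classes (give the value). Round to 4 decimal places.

0.9056

Per-class recall (TP/(TP+FN)):
  A: TP=566, FN=27+32=59 → 566/625 = 0.90560
  B: TP=142, FN=78+81=159 → 142/301 = 0.47176
  C: TP=171, FN=96+92=188 → 171/359 = 0.47632
Highest is class 'A' with recall = 0.9056.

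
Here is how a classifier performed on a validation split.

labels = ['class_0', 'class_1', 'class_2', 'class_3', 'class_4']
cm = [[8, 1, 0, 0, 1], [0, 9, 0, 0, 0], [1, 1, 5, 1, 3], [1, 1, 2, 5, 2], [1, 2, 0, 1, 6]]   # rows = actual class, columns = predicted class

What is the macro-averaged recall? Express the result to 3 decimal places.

0.662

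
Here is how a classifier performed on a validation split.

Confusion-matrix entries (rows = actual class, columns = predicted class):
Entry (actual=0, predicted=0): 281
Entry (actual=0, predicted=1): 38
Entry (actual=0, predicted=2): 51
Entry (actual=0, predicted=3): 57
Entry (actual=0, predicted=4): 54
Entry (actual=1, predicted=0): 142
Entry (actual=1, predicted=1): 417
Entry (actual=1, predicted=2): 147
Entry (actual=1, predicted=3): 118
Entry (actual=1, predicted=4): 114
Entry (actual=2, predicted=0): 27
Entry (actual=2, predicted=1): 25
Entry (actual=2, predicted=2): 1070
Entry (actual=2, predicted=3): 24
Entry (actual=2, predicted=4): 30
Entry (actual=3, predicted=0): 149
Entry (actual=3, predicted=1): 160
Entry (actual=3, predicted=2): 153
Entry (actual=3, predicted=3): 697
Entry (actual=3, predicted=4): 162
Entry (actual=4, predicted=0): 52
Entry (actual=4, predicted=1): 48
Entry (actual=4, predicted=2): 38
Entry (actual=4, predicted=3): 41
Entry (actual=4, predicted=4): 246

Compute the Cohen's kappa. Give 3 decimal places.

Observed agreement pₒ = trace/N = 2711/4341 = 0.6245
Expected agreement pₑ = Σ (rowᵢ·colᵢ)/N² = (481·651 + 938·688 + 1176·1459 + 1321·937 + 425·606)/4341² = 0.2213
κ = (pₒ − pₑ)/(1 − pₑ) = (0.6245 − 0.2213)/(1 − 0.2213) = 0.518

0.518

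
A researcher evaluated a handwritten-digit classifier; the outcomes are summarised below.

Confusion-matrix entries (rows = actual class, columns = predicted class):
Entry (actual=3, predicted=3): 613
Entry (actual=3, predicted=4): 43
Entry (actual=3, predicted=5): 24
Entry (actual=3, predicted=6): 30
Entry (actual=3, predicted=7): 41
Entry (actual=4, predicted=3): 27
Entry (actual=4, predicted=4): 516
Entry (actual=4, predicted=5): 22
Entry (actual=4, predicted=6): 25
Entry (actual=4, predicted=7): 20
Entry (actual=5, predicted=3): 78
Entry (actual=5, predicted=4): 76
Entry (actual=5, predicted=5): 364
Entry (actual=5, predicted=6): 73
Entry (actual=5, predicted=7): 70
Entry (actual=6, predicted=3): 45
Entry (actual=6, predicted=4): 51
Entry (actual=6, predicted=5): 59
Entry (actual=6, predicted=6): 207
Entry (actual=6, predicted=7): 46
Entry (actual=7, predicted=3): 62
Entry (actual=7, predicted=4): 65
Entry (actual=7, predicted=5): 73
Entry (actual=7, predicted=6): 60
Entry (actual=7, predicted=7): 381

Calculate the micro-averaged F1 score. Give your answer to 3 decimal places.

Micro-averaging pools counts across classes: ΣTP=2081, ΣFP=990, ΣFN=990.
Micro-F1 score = 2·TP/(2·TP+FP+FN) on pooled counts = 0.678 (equals overall accuracy in single-label multiclass).

0.678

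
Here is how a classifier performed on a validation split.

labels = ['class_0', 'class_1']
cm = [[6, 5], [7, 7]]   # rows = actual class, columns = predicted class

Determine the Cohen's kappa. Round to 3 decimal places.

Observed agreement pₒ = trace/N = 13/25 = 0.5200
Expected agreement pₑ = Σ (rowᵢ·colᵢ)/N² = (11·13 + 14·12)/25² = 0.4976
κ = (pₒ − pₑ)/(1 − pₑ) = (0.5200 − 0.4976)/(1 − 0.4976) = 0.045

0.045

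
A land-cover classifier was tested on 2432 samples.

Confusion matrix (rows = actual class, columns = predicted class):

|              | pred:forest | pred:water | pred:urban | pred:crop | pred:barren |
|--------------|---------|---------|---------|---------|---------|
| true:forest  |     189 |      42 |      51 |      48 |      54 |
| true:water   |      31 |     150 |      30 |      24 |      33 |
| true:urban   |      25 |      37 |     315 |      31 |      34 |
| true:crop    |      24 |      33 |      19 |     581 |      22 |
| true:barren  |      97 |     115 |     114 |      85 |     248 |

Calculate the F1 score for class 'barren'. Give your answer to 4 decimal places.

0.4724

Take TP from the diagonal, FP from the rest of the 'barren' prediction marginal, FN from the rest of the 'barren' actual marginal.
F1 score = 2·TP/(2·TP+FP+FN).
barren: TP=248, FP=54+33+34+22=143, FN=97+115+114+85=411 → 496/1050 = 0.47238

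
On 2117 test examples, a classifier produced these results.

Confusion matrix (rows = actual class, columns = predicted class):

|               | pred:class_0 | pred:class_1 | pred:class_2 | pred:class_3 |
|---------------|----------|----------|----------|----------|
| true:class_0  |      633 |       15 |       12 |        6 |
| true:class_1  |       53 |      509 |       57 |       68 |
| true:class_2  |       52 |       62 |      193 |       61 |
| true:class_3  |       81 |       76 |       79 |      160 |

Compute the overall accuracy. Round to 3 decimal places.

Accuracy = trace / total = (633+509+193+160=1495) / 2117 = 1495/2117 = 0.706

0.706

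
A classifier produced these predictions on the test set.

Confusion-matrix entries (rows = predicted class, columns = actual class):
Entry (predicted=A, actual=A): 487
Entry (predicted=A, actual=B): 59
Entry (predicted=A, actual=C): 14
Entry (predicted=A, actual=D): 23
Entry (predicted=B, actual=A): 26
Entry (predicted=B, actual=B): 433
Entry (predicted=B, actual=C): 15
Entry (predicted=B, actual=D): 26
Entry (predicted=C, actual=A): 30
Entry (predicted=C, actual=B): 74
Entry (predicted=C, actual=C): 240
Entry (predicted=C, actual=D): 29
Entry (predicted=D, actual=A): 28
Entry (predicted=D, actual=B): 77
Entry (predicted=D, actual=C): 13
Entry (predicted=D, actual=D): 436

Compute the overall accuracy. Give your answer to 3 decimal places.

0.794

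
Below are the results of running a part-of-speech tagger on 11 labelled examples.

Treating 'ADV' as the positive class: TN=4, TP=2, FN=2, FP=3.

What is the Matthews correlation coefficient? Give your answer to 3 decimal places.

MCC = (TP·TN − FP·FN) / √((TP+FP)(TP+FN)(TN+FP)(TN+FN))
Numerator = 2·4 − 3·2 = 2
Denominator = √(5·4·7·6) = √840 = 28.9828
MCC = 2 / 28.9828 = 0.069

0.069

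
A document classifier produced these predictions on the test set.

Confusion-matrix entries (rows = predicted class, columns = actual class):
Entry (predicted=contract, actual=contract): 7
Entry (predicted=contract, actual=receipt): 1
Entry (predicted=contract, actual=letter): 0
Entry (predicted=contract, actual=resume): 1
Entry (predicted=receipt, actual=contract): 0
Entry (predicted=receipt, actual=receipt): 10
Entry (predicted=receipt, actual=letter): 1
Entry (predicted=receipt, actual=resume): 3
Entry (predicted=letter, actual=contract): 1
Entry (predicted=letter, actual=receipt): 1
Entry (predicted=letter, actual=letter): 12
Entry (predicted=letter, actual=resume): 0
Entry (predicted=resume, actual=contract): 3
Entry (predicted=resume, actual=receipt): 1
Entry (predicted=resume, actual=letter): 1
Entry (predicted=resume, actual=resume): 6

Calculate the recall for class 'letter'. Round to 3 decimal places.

0.857

Take TP from the diagonal, FP from the rest of the 'letter' prediction marginal, FN from the rest of the 'letter' actual marginal.
recall = TP/(TP+FN).
letter: TP=12, FN=0+1+1=2 → 12/14 = 0.8571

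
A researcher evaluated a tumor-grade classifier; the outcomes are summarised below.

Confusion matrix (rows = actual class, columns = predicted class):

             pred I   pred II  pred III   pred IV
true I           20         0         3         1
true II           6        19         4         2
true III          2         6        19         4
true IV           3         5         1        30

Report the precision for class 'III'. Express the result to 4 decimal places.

Take TP from the diagonal, FP from the rest of the 'III' prediction marginal, FN from the rest of the 'III' actual marginal.
precision = TP/(TP+FP).
III: TP=19, FP=3+4+1=8 → 19/27 = 0.70370

0.7037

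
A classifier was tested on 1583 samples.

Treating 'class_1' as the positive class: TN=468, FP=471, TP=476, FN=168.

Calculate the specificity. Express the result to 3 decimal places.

0.498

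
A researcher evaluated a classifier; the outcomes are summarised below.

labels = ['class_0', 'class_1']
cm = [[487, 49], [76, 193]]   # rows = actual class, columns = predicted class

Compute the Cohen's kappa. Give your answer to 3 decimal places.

0.642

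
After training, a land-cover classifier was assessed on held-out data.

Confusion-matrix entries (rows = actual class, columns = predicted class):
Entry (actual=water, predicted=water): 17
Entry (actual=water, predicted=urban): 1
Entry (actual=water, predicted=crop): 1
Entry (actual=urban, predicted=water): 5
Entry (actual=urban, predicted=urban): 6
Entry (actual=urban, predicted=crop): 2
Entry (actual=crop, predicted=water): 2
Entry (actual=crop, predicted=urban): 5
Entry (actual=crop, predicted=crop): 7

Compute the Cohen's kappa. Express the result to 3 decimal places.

Observed agreement pₒ = trace/N = 30/46 = 0.6522
Expected agreement pₑ = Σ (rowᵢ·colᵢ)/N² = (19·24 + 13·12 + 14·10)/46² = 0.3554
κ = (pₒ − pₑ)/(1 − pₑ) = (0.6522 − 0.3554)/(1 − 0.3554) = 0.460

0.460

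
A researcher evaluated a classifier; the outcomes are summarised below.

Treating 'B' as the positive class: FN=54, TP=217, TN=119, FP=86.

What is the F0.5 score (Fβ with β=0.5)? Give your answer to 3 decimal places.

0.732

Fβ = (1+β²)·TP / ((1+β²)·TP + β²·FN + FP), with β²=1/4
= 1.25·217 / (1.25·217 + 0.25·54 + 86) = 0.732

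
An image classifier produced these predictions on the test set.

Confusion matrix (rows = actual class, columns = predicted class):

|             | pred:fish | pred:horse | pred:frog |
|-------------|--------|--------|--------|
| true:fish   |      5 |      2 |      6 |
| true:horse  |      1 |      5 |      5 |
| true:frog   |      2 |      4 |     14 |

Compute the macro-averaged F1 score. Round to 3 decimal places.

Per-class F1 score (2·TP/(2·TP+FP+FN)):
  fish: TP=5, FP=1+2=3, FN=2+6=8 → 10/21 = 0.4762
  horse: TP=5, FP=2+4=6, FN=1+5=6 → 10/22 = 0.4545
  frog: TP=14, FP=6+5=11, FN=2+4=6 → 28/45 = 0.6222
Macro-F1 score = mean = (0.4762 + 0.4545 + 0.6222) / 3 = 0.518

0.518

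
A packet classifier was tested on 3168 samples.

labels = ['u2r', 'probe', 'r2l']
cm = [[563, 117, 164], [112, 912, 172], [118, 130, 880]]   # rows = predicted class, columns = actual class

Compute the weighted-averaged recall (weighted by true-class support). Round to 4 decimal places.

0.7434

Per-class recall (TP/(TP+FN)):
  u2r: TP=563, FN=112+118=230 → 563/793 = 0.70996
  probe: TP=912, FN=117+130=247 → 912/1159 = 0.78689
  r2l: TP=880, FN=164+172=336 → 880/1216 = 0.72368
Weighted-recall = Σ (supportᵢ/N)·recallᵢ with N=3168: (793/3168)·0.70996 + (1159/3168)·0.78689 + (1216/3168)·0.72368 = 0.7434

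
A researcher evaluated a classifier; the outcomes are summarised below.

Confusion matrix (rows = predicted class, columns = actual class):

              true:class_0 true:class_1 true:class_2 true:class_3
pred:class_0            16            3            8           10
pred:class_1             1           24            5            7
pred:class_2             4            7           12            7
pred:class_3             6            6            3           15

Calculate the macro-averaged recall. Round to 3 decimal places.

0.501

Per-class recall (TP/(TP+FN)):
  class_0: TP=16, FN=1+4+6=11 → 16/27 = 0.5926
  class_1: TP=24, FN=3+7+6=16 → 24/40 = 0.6000
  class_2: TP=12, FN=8+5+3=16 → 12/28 = 0.4286
  class_3: TP=15, FN=10+7+7=24 → 15/39 = 0.3846
Macro-recall = mean = (0.5926 + 0.6000 + 0.4286 + 0.3846) / 4 = 0.501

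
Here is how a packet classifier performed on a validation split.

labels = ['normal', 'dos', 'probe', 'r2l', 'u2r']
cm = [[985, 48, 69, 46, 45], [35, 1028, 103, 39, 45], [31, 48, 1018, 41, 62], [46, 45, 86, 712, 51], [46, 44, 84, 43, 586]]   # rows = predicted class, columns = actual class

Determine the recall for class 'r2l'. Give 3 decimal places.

0.808

Treat 'r2l' as positive and all other classes as negative.
recall = TP/(TP+FN).
r2l: TP=712, FN=46+39+41+43=169 → 712/881 = 0.8082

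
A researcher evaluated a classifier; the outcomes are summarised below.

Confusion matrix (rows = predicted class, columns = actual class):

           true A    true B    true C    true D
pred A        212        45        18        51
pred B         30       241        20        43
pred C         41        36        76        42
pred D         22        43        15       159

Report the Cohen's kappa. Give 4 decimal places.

0.4952

Observed agreement pₒ = trace/N = 688/1094 = 0.62888
Expected agreement pₑ = Σ (rowᵢ·colᵢ)/N² = (305·326 + 365·334 + 129·195 + 295·239)/1094² = 0.26487
κ = (pₒ − pₑ)/(1 − pₑ) = (0.62888 − 0.26487)/(1 − 0.26487) = 0.4952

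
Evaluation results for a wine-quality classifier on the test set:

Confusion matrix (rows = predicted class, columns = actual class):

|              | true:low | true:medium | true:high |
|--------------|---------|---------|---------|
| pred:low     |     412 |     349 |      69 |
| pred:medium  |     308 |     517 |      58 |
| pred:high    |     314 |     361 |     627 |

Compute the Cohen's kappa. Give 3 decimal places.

0.287

Observed agreement pₒ = trace/N = 1556/3015 = 0.5161
Expected agreement pₑ = Σ (rowᵢ·colᵢ)/N² = (1034·830 + 1227·883 + 754·1302)/3015² = 0.3216
κ = (pₒ − pₑ)/(1 − pₑ) = (0.5161 − 0.3216)/(1 − 0.3216) = 0.287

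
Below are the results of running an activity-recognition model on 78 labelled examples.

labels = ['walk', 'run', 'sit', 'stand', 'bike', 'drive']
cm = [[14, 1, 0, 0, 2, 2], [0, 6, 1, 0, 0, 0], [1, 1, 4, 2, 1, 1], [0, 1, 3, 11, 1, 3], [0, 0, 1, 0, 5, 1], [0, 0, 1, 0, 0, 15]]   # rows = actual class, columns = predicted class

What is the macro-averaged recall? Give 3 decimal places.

0.704

Per-class recall (TP/(TP+FN)):
  walk: TP=14, FN=1+0+0+2+2=5 → 14/19 = 0.7368
  run: TP=6, FN=0+1+0+0+0=1 → 6/7 = 0.8571
  sit: TP=4, FN=1+1+2+1+1=6 → 4/10 = 0.4000
  stand: TP=11, FN=0+1+3+1+3=8 → 11/19 = 0.5789
  bike: TP=5, FN=0+0+1+0+1=2 → 5/7 = 0.7143
  drive: TP=15, FN=0+0+1+0+0=1 → 15/16 = 0.9375
Macro-recall = mean = (0.7368 + 0.8571 + 0.4000 + 0.5789 + 0.7143 + 0.9375) / 6 = 0.704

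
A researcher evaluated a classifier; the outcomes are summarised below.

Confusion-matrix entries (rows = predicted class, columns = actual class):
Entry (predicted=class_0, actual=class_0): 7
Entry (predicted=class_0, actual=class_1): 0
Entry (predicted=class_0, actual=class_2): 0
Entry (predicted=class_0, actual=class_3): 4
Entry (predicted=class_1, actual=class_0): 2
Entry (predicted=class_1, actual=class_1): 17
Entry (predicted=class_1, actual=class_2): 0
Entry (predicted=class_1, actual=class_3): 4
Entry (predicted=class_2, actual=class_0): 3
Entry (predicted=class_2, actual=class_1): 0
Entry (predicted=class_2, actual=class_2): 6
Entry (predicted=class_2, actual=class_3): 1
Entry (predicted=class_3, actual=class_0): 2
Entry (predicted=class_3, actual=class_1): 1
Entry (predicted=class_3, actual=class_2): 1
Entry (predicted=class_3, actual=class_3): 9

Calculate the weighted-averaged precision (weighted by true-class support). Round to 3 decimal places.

0.682

Per-class precision (TP/(TP+FP)):
  class_0: TP=7, FP=0+0+4=4 → 7/11 = 0.6364
  class_1: TP=17, FP=2+0+4=6 → 17/23 = 0.7391
  class_2: TP=6, FP=3+0+1=4 → 6/10 = 0.6000
  class_3: TP=9, FP=2+1+1=4 → 9/13 = 0.6923
Weighted-precision = Σ (supportᵢ/N)·precisionᵢ with N=57: (14/57)·0.6364 + (18/57)·0.7391 + (7/57)·0.6000 + (18/57)·0.6923 = 0.682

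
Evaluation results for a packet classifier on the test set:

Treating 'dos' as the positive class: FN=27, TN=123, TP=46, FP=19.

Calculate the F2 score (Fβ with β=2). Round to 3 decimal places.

0.644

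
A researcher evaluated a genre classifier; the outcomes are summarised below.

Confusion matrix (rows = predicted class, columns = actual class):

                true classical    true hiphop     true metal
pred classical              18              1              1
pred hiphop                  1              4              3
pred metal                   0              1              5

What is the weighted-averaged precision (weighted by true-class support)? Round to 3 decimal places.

Per-class precision (TP/(TP+FP)):
  classical: TP=18, FP=1+1=2 → 18/20 = 0.9000
  hiphop: TP=4, FP=1+3=4 → 4/8 = 0.5000
  metal: TP=5, FP=0+1=1 → 5/6 = 0.8333
Weighted-precision = Σ (supportᵢ/N)·precisionᵢ with N=34: (19/34)·0.9000 + (6/34)·0.5000 + (9/34)·0.8333 = 0.812

0.812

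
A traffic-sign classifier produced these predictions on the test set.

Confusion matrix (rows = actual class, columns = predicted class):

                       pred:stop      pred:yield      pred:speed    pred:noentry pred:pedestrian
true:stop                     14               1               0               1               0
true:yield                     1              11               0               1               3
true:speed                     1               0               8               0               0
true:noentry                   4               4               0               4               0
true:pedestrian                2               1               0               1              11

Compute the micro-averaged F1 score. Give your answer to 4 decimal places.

Micro-averaging pools counts across classes: ΣTP=48, ΣFP=20, ΣFN=20.
Micro-F1 score = 2·TP/(2·TP+FP+FN) on pooled counts = 0.7059 (equals overall accuracy in single-label multiclass).

0.7059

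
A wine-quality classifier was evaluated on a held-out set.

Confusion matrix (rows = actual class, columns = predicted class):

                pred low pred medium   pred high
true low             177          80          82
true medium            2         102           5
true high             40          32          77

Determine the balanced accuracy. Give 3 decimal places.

0.658

Balanced accuracy = mean of per-class recall.
  low: recall = 177/339 = 0.5221
  medium: recall = 102/109 = 0.9358
  high: recall = 77/149 = 0.5168
Mean = (0.5221 + 0.9358 + 0.5168) / 3 = 0.658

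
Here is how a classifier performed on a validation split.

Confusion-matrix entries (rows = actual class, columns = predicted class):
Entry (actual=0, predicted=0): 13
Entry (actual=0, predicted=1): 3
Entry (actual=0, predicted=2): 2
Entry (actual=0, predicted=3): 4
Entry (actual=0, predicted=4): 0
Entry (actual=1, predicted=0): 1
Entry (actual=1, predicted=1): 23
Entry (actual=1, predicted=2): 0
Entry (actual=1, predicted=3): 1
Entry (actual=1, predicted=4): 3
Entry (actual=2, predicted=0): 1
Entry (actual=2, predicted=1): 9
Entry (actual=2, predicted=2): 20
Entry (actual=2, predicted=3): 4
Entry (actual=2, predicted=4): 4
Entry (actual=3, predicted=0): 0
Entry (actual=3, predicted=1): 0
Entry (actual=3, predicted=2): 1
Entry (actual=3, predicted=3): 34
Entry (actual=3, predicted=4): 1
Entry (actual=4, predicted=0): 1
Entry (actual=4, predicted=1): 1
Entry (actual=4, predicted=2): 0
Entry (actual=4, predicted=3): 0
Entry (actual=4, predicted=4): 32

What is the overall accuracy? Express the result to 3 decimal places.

0.772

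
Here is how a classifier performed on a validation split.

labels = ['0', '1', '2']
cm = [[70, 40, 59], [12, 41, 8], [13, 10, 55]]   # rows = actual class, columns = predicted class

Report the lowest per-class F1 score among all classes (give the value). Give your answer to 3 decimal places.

0.530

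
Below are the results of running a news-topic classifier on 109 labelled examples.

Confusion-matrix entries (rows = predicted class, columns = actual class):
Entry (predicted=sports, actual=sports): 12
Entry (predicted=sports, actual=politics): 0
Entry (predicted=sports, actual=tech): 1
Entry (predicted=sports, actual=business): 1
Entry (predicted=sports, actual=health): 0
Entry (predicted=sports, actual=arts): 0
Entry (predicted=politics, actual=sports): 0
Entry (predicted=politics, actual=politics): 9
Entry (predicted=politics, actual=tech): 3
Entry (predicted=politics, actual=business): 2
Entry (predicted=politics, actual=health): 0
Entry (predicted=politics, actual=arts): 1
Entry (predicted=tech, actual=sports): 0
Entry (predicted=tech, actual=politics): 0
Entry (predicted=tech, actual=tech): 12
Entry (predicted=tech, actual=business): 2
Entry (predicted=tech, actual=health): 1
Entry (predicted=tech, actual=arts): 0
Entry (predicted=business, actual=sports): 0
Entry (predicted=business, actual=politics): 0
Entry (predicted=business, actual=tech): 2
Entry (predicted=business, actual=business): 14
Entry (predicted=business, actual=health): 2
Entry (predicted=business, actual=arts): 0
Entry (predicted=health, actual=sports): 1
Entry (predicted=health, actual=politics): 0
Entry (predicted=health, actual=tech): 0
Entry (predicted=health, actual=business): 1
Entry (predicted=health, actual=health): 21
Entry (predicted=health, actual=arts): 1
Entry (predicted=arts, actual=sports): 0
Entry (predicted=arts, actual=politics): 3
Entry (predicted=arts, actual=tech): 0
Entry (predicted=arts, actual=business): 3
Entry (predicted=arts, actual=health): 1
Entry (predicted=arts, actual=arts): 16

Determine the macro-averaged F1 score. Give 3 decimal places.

Per-class F1 score (2·TP/(2·TP+FP+FN)):
  sports: TP=12, FP=0+1+1+0+0=2, FN=0+0+0+1+0=1 → 24/27 = 0.8889
  politics: TP=9, FP=0+3+2+0+1=6, FN=0+0+0+0+3=3 → 18/27 = 0.6667
  tech: TP=12, FP=0+0+2+1+0=3, FN=1+3+2+0+0=6 → 24/33 = 0.7273
  business: TP=14, FP=0+0+2+2+0=4, FN=1+2+2+1+3=9 → 28/41 = 0.6829
  health: TP=21, FP=1+0+0+1+1=3, FN=0+0+1+2+1=4 → 42/49 = 0.8571
  arts: TP=16, FP=0+3+0+3+1=7, FN=0+1+0+0+1=2 → 32/41 = 0.7805
Macro-F1 score = mean = (0.8889 + 0.6667 + 0.7273 + 0.6829 + 0.8571 + 0.7805) / 6 = 0.767

0.767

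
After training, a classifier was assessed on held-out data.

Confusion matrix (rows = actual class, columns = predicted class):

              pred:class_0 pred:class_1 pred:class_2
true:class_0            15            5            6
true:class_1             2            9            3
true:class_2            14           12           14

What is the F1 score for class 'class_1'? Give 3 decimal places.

0.450

Take TP from the diagonal, FP from the rest of the 'class_1' prediction marginal, FN from the rest of the 'class_1' actual marginal.
F1 score = 2·TP/(2·TP+FP+FN).
class_1: TP=9, FP=5+12=17, FN=2+3=5 → 18/40 = 0.4500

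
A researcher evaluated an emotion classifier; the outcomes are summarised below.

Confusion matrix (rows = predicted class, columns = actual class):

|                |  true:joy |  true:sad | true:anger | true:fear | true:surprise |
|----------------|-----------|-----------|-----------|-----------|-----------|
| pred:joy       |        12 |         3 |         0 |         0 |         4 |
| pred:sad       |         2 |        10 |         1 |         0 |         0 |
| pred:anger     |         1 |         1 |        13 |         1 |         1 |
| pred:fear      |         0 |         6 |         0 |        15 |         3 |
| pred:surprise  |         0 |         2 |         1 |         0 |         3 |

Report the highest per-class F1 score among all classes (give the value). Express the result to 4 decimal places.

Per-class F1 score (2·TP/(2·TP+FP+FN)):
  joy: TP=12, FP=3+0+0+4=7, FN=2+1+0+0=3 → 24/34 = 0.70588
  sad: TP=10, FP=2+1+0+0=3, FN=3+1+6+2=12 → 20/35 = 0.57143
  anger: TP=13, FP=1+1+1+1=4, FN=0+1+0+1=2 → 26/32 = 0.81250
  fear: TP=15, FP=0+6+0+3=9, FN=0+0+1+0=1 → 30/40 = 0.75000
  surprise: TP=3, FP=0+2+1+0=3, FN=4+0+1+3=8 → 6/17 = 0.35294
Highest is class 'anger' with F1 score = 0.8125.

0.8125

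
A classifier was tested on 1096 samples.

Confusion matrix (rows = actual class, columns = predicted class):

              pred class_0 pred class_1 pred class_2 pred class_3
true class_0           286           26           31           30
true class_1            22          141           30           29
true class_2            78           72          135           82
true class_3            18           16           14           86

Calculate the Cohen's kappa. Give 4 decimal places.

0.4461

Observed agreement pₒ = trace/N = 648/1096 = 0.59124
Expected agreement pₑ = Σ (rowᵢ·colᵢ)/N² = (373·404 + 222·255 + 367·210 + 134·227)/1096² = 0.26206
κ = (pₒ − pₑ)/(1 − pₑ) = (0.59124 − 0.26206)/(1 − 0.26206) = 0.4461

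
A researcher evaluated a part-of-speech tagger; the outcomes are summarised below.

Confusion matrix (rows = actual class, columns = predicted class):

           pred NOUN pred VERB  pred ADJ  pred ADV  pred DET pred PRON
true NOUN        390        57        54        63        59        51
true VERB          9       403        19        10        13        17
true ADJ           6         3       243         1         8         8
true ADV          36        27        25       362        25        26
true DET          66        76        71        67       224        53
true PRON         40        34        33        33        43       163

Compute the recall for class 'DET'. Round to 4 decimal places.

0.4022

Treat 'DET' as positive and all other classes as negative.
recall = TP/(TP+FN).
DET: TP=224, FN=66+76+71+67+53=333 → 224/557 = 0.40215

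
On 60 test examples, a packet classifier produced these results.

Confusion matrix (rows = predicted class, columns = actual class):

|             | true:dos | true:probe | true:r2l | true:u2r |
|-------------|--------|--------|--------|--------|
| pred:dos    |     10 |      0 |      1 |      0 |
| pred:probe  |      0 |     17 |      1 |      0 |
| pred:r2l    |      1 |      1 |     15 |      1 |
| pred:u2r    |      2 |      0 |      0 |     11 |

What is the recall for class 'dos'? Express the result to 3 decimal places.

0.769

Treat 'dos' as positive and all other classes as negative.
recall = TP/(TP+FN).
dos: TP=10, FN=0+1+2=3 → 10/13 = 0.7692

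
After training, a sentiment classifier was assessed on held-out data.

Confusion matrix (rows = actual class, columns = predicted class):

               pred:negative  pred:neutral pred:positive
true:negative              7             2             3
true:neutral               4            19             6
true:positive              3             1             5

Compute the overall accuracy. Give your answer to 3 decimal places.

Accuracy = trace / total = (7+19+5=31) / 50 = 31/50 = 0.620

0.620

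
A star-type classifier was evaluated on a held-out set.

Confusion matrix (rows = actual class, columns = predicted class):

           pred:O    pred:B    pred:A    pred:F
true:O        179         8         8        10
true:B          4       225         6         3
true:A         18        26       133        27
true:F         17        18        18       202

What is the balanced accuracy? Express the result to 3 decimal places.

Balanced accuracy = mean of per-class recall.
  O: recall = 179/205 = 0.8732
  B: recall = 225/238 = 0.9454
  A: recall = 133/204 = 0.6520
  F: recall = 202/255 = 0.7922
Mean = (0.8732 + 0.9454 + 0.6520 + 0.7922) / 4 = 0.816

0.816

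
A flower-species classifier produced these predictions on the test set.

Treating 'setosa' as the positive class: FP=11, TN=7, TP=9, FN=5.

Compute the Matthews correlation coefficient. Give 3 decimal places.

MCC = (TP·TN − FP·FN) / √((TP+FP)(TP+FN)(TN+FP)(TN+FN))
Numerator = 9·7 − 11·5 = 8
Denominator = √(20·14·18·12) = √60480 = 245.9268
MCC = 8 / 245.9268 = 0.033

0.033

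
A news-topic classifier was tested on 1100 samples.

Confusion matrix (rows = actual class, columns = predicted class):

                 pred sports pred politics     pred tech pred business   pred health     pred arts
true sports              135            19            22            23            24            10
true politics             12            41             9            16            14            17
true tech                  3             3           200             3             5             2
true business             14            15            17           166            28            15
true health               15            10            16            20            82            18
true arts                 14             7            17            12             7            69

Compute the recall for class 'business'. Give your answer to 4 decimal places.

0.6510

Treat 'business' as positive and all other classes as negative.
recall = TP/(TP+FN).
business: TP=166, FN=14+15+17+28+15=89 → 166/255 = 0.65098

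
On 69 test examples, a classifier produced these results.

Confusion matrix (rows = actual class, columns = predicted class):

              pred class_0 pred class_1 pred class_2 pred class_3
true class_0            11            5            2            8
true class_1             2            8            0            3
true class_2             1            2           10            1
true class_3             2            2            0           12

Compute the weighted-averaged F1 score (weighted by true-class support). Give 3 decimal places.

Per-class F1 score (2·TP/(2·TP+FP+FN)):
  class_0: TP=11, FP=2+1+2=5, FN=5+2+8=15 → 22/42 = 0.5238
  class_1: TP=8, FP=5+2+2=9, FN=2+0+3=5 → 16/30 = 0.5333
  class_2: TP=10, FP=2+0+0=2, FN=1+2+1=4 → 20/26 = 0.7692
  class_3: TP=12, FP=8+3+1=12, FN=2+2+0=4 → 24/40 = 0.6000
Weighted-F1 score = Σ (supportᵢ/N)·F1 scoreᵢ with N=69: (26/69)·0.5238 + (13/69)·0.5333 + (14/69)·0.7692 + (16/69)·0.6000 = 0.593

0.593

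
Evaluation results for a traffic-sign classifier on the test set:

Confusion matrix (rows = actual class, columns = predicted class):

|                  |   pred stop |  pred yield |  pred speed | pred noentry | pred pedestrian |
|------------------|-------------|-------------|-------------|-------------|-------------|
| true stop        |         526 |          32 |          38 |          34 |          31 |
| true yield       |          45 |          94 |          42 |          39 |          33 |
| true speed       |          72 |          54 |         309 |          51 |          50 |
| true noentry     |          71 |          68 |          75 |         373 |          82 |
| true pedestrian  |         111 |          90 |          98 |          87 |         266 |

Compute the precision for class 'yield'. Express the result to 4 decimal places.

Treat 'yield' as positive and all other classes as negative.
precision = TP/(TP+FP).
yield: TP=94, FP=32+54+68+90=244 → 94/338 = 0.27811

0.2781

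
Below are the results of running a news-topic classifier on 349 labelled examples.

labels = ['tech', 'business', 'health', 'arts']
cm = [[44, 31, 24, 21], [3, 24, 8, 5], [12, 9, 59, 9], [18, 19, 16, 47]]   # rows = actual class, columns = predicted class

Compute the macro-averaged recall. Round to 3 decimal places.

0.525

Per-class recall (TP/(TP+FN)):
  tech: TP=44, FN=31+24+21=76 → 44/120 = 0.3667
  business: TP=24, FN=3+8+5=16 → 24/40 = 0.6000
  health: TP=59, FN=12+9+9=30 → 59/89 = 0.6629
  arts: TP=47, FN=18+19+16=53 → 47/100 = 0.4700
Macro-recall = mean = (0.3667 + 0.6000 + 0.6629 + 0.4700) / 4 = 0.525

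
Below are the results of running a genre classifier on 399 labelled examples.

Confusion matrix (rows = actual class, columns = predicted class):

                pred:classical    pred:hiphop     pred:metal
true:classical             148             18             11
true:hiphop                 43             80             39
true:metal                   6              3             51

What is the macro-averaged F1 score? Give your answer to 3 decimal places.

0.678

Per-class F1 score (2·TP/(2·TP+FP+FN)):
  classical: TP=148, FP=43+6=49, FN=18+11=29 → 296/374 = 0.7914
  hiphop: TP=80, FP=18+3=21, FN=43+39=82 → 160/263 = 0.6084
  metal: TP=51, FP=11+39=50, FN=6+3=9 → 102/161 = 0.6335
Macro-F1 score = mean = (0.7914 + 0.6084 + 0.6335) / 3 = 0.678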